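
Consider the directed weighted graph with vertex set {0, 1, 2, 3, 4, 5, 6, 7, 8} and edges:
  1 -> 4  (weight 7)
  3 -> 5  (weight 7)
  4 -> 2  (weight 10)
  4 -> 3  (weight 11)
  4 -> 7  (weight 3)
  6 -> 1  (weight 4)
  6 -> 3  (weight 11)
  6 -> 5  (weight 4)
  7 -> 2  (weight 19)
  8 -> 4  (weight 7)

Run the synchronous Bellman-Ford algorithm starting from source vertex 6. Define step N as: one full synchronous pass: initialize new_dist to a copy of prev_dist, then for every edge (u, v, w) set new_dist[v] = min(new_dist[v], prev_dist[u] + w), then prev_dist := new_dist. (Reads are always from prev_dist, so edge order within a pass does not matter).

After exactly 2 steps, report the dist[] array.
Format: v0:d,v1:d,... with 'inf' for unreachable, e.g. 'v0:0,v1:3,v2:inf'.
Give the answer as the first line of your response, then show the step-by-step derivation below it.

v0:inf,v1:4,v2:inf,v3:11,v4:11,v5:4,v6:0,v7:inf,v8:inf

step 1: dist = v0:inf,v1:4,v2:inf,v3:11,v4:inf,v5:4,v6:0,v7:inf,v8:inf
step 2: dist = v0:inf,v1:4,v2:inf,v3:11,v4:11,v5:4,v6:0,v7:inf,v8:inf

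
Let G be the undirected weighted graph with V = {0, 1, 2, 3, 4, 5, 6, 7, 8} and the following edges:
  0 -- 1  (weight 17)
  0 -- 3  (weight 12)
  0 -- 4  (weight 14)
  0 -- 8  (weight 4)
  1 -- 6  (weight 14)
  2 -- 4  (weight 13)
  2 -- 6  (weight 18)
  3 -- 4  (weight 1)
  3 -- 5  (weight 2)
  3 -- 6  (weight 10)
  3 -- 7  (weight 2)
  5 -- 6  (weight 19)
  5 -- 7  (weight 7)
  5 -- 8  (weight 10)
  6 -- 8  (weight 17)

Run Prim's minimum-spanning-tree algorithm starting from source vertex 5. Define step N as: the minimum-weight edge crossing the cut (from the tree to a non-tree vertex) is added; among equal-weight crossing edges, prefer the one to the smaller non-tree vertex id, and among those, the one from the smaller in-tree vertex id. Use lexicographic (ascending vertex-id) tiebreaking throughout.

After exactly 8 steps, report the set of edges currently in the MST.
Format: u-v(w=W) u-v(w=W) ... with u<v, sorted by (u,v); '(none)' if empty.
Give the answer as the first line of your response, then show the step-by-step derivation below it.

0-8(w=4) 1-6(w=14) 2-4(w=13) 3-4(w=1) 3-5(w=2) 3-6(w=10) 3-7(w=2) 5-8(w=10)

step 1: add edge 3-5 (w=2); MST = {3-5(w=2)}
step 2: add edge 3-4 (w=1); MST = {3-4(w=1) 3-5(w=2)}
step 3: add edge 3-7 (w=2); MST = {3-4(w=1) 3-5(w=2) 3-7(w=2)}
step 4: add edge 3-6 (w=10); MST = {3-4(w=1) 3-5(w=2) 3-6(w=10) 3-7(w=2)}
step 5: add edge 5-8 (w=10); MST = {3-4(w=1) 3-5(w=2) 3-6(w=10) 3-7(w=2) 5-8(w=10)}
step 6: add edge 0-8 (w=4); MST = {0-8(w=4) 3-4(w=1) 3-5(w=2) 3-6(w=10) 3-7(w=2) 5-8(w=10)}
step 7: add edge 2-4 (w=13); MST = {0-8(w=4) 2-4(w=13) 3-4(w=1) 3-5(w=2) 3-6(w=10) 3-7(w=2) 5-8(w=10)}
step 8: add edge 1-6 (w=14); MST = {0-8(w=4) 1-6(w=14) 2-4(w=13) 3-4(w=1) 3-5(w=2) 3-6(w=10) 3-7(w=2) 5-8(w=10)}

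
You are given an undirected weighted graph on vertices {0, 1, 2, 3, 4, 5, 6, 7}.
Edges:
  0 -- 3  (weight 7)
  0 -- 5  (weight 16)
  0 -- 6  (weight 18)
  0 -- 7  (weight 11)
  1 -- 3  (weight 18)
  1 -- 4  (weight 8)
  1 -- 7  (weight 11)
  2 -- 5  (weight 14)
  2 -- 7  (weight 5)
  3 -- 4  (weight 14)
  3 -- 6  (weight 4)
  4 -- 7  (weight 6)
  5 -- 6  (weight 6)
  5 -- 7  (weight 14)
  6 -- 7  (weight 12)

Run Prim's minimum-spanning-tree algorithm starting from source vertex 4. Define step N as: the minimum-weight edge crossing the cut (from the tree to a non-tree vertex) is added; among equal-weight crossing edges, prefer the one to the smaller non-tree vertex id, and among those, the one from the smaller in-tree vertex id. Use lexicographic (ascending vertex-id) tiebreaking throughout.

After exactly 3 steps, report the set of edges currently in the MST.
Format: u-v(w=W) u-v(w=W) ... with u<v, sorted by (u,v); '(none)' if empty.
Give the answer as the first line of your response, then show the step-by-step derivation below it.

1-4(w=8) 2-7(w=5) 4-7(w=6)

step 1: add edge 4-7 (w=6); MST = {4-7(w=6)}
step 2: add edge 2-7 (w=5); MST = {2-7(w=5) 4-7(w=6)}
step 3: add edge 1-4 (w=8); MST = {1-4(w=8) 2-7(w=5) 4-7(w=6)}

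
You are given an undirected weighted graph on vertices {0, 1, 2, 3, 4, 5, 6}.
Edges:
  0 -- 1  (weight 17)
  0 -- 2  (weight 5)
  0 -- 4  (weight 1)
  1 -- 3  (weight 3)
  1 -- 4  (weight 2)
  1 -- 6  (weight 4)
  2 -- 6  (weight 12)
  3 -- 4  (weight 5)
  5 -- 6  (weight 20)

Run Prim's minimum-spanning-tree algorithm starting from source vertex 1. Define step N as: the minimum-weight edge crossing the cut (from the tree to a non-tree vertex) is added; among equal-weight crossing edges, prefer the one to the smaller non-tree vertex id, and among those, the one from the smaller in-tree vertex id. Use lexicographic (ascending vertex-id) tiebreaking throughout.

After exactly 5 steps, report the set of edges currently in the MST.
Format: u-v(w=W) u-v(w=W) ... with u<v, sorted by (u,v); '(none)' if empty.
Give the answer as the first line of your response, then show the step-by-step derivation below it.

0-2(w=5) 0-4(w=1) 1-3(w=3) 1-4(w=2) 1-6(w=4)

step 1: add edge 1-4 (w=2); MST = {1-4(w=2)}
step 2: add edge 0-4 (w=1); MST = {0-4(w=1) 1-4(w=2)}
step 3: add edge 1-3 (w=3); MST = {0-4(w=1) 1-3(w=3) 1-4(w=2)}
step 4: add edge 1-6 (w=4); MST = {0-4(w=1) 1-3(w=3) 1-4(w=2) 1-6(w=4)}
step 5: add edge 0-2 (w=5); MST = {0-2(w=5) 0-4(w=1) 1-3(w=3) 1-4(w=2) 1-6(w=4)}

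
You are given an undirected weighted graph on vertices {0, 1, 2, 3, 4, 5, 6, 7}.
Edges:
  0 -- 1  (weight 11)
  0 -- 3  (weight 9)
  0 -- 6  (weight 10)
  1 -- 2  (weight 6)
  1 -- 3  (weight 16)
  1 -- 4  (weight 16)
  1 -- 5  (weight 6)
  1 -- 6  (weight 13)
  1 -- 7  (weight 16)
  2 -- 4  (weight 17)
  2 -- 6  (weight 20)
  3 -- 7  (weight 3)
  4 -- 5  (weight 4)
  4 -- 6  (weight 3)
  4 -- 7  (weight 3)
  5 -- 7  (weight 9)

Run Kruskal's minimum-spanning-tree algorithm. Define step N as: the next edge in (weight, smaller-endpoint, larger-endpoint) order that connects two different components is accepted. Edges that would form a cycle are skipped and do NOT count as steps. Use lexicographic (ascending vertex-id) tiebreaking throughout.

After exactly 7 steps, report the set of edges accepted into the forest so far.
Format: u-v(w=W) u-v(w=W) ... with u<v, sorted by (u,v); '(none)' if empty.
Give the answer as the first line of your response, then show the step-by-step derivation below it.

0-3(w=9) 1-2(w=6) 1-5(w=6) 3-7(w=3) 4-5(w=4) 4-6(w=3) 4-7(w=3)

step 1: add edge 3-7 (w=3); MST = {3-7(w=3)}
step 2: add edge 4-6 (w=3); MST = {3-7(w=3) 4-6(w=3)}
step 3: add edge 4-7 (w=3); MST = {3-7(w=3) 4-6(w=3) 4-7(w=3)}
step 4: add edge 4-5 (w=4); MST = {3-7(w=3) 4-5(w=4) 4-6(w=3) 4-7(w=3)}
step 5: add edge 1-2 (w=6); MST = {1-2(w=6) 3-7(w=3) 4-5(w=4) 4-6(w=3) 4-7(w=3)}
step 6: add edge 1-5 (w=6); MST = {1-2(w=6) 1-5(w=6) 3-7(w=3) 4-5(w=4) 4-6(w=3) 4-7(w=3)}
step 7: add edge 0-3 (w=9); MST = {0-3(w=9) 1-2(w=6) 1-5(w=6) 3-7(w=3) 4-5(w=4) 4-6(w=3) 4-7(w=3)}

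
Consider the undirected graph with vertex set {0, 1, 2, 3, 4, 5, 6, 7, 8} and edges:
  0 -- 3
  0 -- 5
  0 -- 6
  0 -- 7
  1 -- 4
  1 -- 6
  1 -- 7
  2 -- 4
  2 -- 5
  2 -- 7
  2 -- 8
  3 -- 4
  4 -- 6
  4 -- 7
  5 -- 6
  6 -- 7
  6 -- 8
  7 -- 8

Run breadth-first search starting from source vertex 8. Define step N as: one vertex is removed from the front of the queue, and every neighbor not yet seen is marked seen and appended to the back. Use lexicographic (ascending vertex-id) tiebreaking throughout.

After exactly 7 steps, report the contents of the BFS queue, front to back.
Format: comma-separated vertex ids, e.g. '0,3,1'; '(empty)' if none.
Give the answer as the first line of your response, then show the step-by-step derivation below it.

1,3

step 1: dequeue 8; queue=[2,6,7]; order=8
step 2: dequeue 2; queue=[6,7,4,5]; order=8,2
step 3: dequeue 6; queue=[7,4,5,0,1]; order=8,2,6
step 4: dequeue 7; queue=[4,5,0,1]; order=8,2,6,7
step 5: dequeue 4; queue=[5,0,1,3]; order=8,2,6,7,4
step 6: dequeue 5; queue=[0,1,3]; order=8,2,6,7,4,5
step 7: dequeue 0; queue=[1,3]; order=8,2,6,7,4,5,0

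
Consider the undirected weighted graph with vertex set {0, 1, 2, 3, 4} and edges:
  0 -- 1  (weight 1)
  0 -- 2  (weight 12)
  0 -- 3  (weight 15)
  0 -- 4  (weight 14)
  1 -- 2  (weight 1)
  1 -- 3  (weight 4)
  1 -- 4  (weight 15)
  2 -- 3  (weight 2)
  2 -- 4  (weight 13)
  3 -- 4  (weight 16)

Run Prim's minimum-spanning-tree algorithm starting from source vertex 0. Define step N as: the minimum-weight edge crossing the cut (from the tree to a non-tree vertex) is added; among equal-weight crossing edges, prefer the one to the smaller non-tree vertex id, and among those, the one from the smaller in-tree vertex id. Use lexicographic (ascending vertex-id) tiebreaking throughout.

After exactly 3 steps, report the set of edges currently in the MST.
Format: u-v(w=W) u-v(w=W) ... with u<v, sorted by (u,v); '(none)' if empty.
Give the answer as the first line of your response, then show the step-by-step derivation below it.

0-1(w=1) 1-2(w=1) 2-3(w=2)

step 1: add edge 0-1 (w=1); MST = {0-1(w=1)}
step 2: add edge 1-2 (w=1); MST = {0-1(w=1) 1-2(w=1)}
step 3: add edge 2-3 (w=2); MST = {0-1(w=1) 1-2(w=1) 2-3(w=2)}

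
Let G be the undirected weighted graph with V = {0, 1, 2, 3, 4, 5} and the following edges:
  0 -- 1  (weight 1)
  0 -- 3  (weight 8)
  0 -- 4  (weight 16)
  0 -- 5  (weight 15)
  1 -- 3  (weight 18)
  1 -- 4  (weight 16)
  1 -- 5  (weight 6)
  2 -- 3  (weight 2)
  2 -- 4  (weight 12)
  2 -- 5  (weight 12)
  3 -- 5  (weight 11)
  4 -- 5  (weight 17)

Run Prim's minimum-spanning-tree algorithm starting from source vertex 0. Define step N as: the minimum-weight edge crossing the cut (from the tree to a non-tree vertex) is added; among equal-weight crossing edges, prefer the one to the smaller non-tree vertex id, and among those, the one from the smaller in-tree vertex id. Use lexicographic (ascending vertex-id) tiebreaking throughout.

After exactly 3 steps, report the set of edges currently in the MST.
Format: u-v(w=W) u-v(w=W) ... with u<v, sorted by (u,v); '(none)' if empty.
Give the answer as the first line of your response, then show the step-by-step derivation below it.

0-1(w=1) 0-3(w=8) 1-5(w=6)

step 1: add edge 0-1 (w=1); MST = {0-1(w=1)}
step 2: add edge 1-5 (w=6); MST = {0-1(w=1) 1-5(w=6)}
step 3: add edge 0-3 (w=8); MST = {0-1(w=1) 0-3(w=8) 1-5(w=6)}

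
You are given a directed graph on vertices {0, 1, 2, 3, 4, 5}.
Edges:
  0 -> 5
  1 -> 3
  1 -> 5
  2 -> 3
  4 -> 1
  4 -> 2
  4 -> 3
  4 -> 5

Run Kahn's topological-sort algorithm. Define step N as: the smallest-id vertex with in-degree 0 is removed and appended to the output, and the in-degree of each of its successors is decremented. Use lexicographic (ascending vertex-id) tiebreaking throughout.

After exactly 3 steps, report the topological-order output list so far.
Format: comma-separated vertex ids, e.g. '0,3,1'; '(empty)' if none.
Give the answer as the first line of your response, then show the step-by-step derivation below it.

0,4,1

step 1: output 0; order=[0]; indeg=(0,1,1,3,0,2)
step 2: output 4; order=[0,4]; indeg=(0,0,0,2,0,1)
step 3: output 1; order=[0,4,1]; indeg=(0,0,0,1,0,0)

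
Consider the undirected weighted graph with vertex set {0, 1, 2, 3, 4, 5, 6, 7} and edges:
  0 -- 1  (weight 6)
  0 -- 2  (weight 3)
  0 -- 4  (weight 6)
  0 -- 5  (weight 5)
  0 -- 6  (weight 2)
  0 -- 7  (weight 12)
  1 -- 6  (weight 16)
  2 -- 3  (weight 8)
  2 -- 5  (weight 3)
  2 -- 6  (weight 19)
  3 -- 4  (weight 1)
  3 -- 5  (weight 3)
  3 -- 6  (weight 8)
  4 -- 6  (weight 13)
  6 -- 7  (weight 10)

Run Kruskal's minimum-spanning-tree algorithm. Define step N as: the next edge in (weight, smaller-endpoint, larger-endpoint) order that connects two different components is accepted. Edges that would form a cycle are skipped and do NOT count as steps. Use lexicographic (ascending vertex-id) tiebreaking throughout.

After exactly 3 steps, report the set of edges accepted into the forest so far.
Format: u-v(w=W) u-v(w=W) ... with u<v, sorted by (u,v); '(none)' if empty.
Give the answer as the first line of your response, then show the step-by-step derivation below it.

0-2(w=3) 0-6(w=2) 3-4(w=1)

step 1: add edge 3-4 (w=1); MST = {3-4(w=1)}
step 2: add edge 0-6 (w=2); MST = {0-6(w=2) 3-4(w=1)}
step 3: add edge 0-2 (w=3); MST = {0-2(w=3) 0-6(w=2) 3-4(w=1)}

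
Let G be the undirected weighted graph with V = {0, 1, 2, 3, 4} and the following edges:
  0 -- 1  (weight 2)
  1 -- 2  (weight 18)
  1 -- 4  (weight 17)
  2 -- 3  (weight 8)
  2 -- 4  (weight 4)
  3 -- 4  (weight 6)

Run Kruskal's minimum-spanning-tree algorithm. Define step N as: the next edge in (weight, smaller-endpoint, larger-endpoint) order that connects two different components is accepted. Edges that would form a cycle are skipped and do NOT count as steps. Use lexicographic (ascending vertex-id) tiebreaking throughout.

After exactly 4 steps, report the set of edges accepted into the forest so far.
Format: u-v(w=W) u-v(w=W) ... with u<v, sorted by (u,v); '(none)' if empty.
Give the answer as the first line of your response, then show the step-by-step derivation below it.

0-1(w=2) 1-4(w=17) 2-4(w=4) 3-4(w=6)

step 1: add edge 0-1 (w=2); MST = {0-1(w=2)}
step 2: add edge 2-4 (w=4); MST = {0-1(w=2) 2-4(w=4)}
step 3: add edge 3-4 (w=6); MST = {0-1(w=2) 2-4(w=4) 3-4(w=6)}
step 4: add edge 1-4 (w=17); MST = {0-1(w=2) 1-4(w=17) 2-4(w=4) 3-4(w=6)}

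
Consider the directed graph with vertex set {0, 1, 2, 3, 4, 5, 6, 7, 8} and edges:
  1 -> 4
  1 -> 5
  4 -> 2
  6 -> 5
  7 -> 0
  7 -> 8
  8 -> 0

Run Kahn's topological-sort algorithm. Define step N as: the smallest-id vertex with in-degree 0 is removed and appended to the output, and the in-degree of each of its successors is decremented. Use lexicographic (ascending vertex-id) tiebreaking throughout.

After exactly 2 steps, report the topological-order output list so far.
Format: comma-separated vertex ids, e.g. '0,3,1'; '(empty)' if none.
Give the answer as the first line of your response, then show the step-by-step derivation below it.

1,3

step 1: output 1; order=[1]; indeg=(2,0,1,0,0,1,0,0,1)
step 2: output 3; order=[1,3]; indeg=(2,0,1,0,0,1,0,0,1)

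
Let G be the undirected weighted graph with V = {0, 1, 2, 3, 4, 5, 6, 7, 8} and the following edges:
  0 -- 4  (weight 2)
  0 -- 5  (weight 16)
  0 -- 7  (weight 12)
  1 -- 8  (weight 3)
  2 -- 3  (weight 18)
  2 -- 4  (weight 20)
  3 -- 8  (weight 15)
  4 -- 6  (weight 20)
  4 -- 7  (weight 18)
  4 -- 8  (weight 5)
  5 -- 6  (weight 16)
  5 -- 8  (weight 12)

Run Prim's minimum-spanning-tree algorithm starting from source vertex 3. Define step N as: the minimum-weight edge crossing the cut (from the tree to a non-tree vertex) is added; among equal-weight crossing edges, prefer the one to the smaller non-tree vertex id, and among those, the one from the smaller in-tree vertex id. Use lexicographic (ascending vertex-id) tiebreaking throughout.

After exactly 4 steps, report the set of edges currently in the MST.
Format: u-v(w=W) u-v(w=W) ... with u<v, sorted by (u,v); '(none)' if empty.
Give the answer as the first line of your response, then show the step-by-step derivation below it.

0-4(w=2) 1-8(w=3) 3-8(w=15) 4-8(w=5)

step 1: add edge 3-8 (w=15); MST = {3-8(w=15)}
step 2: add edge 1-8 (w=3); MST = {1-8(w=3) 3-8(w=15)}
step 3: add edge 4-8 (w=5); MST = {1-8(w=3) 3-8(w=15) 4-8(w=5)}
step 4: add edge 0-4 (w=2); MST = {0-4(w=2) 1-8(w=3) 3-8(w=15) 4-8(w=5)}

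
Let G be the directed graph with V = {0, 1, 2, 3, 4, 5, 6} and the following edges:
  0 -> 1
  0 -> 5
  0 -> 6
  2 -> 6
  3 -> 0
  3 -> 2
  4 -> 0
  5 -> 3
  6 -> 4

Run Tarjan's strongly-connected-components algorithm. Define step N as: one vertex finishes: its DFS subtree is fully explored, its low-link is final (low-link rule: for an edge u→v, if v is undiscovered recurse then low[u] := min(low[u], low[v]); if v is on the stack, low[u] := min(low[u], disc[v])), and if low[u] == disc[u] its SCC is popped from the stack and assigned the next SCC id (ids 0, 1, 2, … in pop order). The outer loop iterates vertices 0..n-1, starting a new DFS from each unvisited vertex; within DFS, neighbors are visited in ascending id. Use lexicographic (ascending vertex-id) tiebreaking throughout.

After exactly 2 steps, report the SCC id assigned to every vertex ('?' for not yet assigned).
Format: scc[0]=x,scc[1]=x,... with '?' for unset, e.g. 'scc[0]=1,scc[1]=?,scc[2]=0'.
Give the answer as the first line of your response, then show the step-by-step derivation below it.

scc[0]=?,scc[1]=0,scc[2]=?,scc[3]=?,scc[4]=?,scc[5]=?,scc[6]=?

step 1: low=(low[0]=0,low[1]=1,low[2]=?,low[3]=?,low[4]=?,low[5]=?,low[6]=?); scc=(scc[0]=?,scc[1]=0,scc[2]=?,scc[3]=?,scc[4]=?,scc[5]=?,scc[6]=?)
step 2: low=(low[0]=0,low[1]=1,low[2]=4,low[3]=0,low[4]=0,low[5]=2,low[6]=5); scc=(scc[0]=?,scc[1]=0,scc[2]=?,scc[3]=?,scc[4]=?,scc[5]=?,scc[6]=?)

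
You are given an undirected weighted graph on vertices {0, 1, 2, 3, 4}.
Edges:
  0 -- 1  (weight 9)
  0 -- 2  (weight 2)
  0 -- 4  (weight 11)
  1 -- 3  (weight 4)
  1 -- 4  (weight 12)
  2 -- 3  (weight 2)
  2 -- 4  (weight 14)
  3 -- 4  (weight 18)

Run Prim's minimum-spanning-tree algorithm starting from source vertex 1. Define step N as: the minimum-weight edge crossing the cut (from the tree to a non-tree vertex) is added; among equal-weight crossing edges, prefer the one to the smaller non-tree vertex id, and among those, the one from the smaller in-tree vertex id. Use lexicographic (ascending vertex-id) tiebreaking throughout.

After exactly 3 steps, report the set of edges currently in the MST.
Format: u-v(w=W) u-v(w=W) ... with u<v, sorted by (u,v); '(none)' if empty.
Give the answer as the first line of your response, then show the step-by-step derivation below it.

0-2(w=2) 1-3(w=4) 2-3(w=2)

step 1: add edge 1-3 (w=4); MST = {1-3(w=4)}
step 2: add edge 2-3 (w=2); MST = {1-3(w=4) 2-3(w=2)}
step 3: add edge 0-2 (w=2); MST = {0-2(w=2) 1-3(w=4) 2-3(w=2)}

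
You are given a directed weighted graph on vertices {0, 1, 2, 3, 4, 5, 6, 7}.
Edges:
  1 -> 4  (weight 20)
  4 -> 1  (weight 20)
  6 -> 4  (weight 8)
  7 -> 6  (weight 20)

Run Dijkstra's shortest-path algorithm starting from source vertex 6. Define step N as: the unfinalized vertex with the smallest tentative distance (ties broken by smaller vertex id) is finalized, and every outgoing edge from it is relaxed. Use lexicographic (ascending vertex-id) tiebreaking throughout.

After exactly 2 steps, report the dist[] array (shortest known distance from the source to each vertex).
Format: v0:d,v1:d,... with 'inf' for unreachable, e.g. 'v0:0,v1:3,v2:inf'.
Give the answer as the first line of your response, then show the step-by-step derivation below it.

v0:inf,v1:28,v2:inf,v3:inf,v4:8,v5:inf,v6:0,v7:inf

step 1: dist = v0:inf,v1:inf,v2:inf,v3:inf,v4:8,v5:inf,v6:0,v7:inf
step 2: dist = v0:inf,v1:28,v2:inf,v3:inf,v4:8,v5:inf,v6:0,v7:inf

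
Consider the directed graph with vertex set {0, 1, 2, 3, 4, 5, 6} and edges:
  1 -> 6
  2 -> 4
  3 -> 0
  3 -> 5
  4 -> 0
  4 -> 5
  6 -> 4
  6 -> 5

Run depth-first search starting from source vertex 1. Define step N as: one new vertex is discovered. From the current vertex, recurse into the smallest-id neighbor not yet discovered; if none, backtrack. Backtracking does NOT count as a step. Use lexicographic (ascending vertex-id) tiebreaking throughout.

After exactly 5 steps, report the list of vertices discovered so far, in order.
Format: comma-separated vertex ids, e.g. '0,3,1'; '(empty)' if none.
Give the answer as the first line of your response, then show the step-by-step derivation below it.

1,6,4,0,5

step 1: discover 1; path=1; order=1
step 2: discover 6; path=1>6; order=1,6
step 3: discover 4; path=1>6>4; order=1,6,4
step 4: discover 0; path=1>6>4>0; order=1,6,4,0
step 5: discover 5; path=1>6>4>5; order=1,6,4,0,5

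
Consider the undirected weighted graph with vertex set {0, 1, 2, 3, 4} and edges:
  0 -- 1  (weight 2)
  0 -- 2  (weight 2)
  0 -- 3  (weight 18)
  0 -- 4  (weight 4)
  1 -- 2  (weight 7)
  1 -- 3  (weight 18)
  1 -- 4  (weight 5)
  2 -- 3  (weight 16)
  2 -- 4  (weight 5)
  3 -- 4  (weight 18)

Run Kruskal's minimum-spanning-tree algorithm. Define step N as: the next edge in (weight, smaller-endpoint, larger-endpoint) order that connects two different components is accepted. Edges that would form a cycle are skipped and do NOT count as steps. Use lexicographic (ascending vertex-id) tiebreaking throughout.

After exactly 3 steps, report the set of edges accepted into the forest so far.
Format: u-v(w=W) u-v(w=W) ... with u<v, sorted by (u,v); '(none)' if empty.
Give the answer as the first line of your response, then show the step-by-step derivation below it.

0-1(w=2) 0-2(w=2) 0-4(w=4)

step 1: add edge 0-1 (w=2); MST = {0-1(w=2)}
step 2: add edge 0-2 (w=2); MST = {0-1(w=2) 0-2(w=2)}
step 3: add edge 0-4 (w=4); MST = {0-1(w=2) 0-2(w=2) 0-4(w=4)}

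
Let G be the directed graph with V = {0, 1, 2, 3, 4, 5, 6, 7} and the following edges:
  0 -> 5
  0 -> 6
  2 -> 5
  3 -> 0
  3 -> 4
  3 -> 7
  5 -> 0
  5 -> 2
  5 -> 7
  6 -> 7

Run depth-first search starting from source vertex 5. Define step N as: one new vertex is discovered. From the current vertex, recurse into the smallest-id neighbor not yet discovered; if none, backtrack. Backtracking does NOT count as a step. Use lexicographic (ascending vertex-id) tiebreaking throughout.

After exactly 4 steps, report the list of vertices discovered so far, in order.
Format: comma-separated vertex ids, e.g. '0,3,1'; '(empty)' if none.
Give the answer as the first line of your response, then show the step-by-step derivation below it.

5,0,6,7

step 1: discover 5; path=5; order=5
step 2: discover 0; path=5>0; order=5,0
step 3: discover 6; path=5>0>6; order=5,0,6
step 4: discover 7; path=5>0>6>7; order=5,0,6,7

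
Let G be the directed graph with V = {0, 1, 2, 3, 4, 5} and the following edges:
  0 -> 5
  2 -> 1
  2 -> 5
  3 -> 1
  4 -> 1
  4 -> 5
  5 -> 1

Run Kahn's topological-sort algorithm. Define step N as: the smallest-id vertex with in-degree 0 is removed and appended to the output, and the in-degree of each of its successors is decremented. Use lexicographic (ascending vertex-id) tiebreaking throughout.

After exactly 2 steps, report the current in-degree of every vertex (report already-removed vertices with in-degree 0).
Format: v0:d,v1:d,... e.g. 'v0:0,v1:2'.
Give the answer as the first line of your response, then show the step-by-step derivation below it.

v0:0,v1:3,v2:0,v3:0,v4:0,v5:1

step 1: output 0; order=[0]; indeg=(0,4,0,0,0,2)
step 2: output 2; order=[0,2]; indeg=(0,3,0,0,0,1)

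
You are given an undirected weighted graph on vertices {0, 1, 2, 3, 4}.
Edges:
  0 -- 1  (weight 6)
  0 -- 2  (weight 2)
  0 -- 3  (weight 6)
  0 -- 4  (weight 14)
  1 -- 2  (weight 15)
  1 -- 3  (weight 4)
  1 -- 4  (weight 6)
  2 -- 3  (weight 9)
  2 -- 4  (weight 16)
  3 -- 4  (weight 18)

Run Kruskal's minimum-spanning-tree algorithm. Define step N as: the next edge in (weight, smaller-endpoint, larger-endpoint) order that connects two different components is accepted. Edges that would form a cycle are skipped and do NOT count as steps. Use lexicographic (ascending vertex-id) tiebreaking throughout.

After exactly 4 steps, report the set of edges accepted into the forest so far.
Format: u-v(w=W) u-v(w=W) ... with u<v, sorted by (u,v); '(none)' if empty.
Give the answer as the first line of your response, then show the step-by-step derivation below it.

0-1(w=6) 0-2(w=2) 1-3(w=4) 1-4(w=6)

step 1: add edge 0-2 (w=2); MST = {0-2(w=2)}
step 2: add edge 1-3 (w=4); MST = {0-2(w=2) 1-3(w=4)}
step 3: add edge 0-1 (w=6); MST = {0-1(w=6) 0-2(w=2) 1-3(w=4)}
step 4: add edge 1-4 (w=6); MST = {0-1(w=6) 0-2(w=2) 1-3(w=4) 1-4(w=6)}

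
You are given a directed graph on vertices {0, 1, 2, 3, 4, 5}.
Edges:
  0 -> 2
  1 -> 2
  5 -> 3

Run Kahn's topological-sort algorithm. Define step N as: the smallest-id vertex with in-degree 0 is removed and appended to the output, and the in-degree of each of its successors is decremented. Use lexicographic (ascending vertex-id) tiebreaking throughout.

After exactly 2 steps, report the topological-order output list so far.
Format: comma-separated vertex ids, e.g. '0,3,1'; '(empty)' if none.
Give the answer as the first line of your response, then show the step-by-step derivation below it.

0,1

step 1: output 0; order=[0]; indeg=(0,0,1,1,0,0)
step 2: output 1; order=[0,1]; indeg=(0,0,0,1,0,0)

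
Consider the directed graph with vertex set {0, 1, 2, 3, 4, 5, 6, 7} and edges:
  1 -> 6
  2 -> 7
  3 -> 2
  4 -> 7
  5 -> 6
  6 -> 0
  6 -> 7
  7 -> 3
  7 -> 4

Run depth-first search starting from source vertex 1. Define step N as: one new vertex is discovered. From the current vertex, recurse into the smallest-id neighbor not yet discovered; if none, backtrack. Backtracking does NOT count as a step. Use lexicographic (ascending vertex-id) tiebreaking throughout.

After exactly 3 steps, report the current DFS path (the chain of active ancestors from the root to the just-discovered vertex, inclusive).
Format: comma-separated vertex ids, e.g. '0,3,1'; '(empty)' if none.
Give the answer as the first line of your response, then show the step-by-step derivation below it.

1,6,0

step 1: discover 1; path=1; order=1
step 2: discover 6; path=1>6; order=1,6
step 3: discover 0; path=1>6>0; order=1,6,0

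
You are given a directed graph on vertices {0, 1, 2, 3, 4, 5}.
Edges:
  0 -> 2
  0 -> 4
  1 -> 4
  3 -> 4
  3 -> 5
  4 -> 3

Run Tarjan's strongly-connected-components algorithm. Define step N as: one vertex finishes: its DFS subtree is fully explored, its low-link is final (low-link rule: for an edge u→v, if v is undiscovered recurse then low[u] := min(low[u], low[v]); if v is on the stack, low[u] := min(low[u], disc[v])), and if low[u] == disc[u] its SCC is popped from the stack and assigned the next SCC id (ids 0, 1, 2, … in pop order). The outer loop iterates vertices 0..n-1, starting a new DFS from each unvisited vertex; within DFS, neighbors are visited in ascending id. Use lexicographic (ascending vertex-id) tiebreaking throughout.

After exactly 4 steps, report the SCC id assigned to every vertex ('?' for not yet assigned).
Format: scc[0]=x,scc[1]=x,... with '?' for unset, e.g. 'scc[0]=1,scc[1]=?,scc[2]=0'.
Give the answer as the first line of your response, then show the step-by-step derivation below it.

scc[0]=?,scc[1]=?,scc[2]=0,scc[3]=2,scc[4]=2,scc[5]=1

step 1: low=(low[0]=0,low[1]=?,low[2]=1,low[3]=?,low[4]=?,low[5]=?); scc=(scc[0]=?,scc[1]=?,scc[2]=0,scc[3]=?,scc[4]=?,scc[5]=?)
step 2: low=(low[0]=0,low[1]=?,low[2]=1,low[3]=2,low[4]=2,low[5]=4); scc=(scc[0]=?,scc[1]=?,scc[2]=0,scc[3]=?,scc[4]=?,scc[5]=1)
step 3: low=(low[0]=0,low[1]=?,low[2]=1,low[3]=2,low[4]=2,low[5]=4); scc=(scc[0]=?,scc[1]=?,scc[2]=0,scc[3]=?,scc[4]=?,scc[5]=1)
step 4: low=(low[0]=0,low[1]=?,low[2]=1,low[3]=2,low[4]=2,low[5]=4); scc=(scc[0]=?,scc[1]=?,scc[2]=0,scc[3]=2,scc[4]=2,scc[5]=1)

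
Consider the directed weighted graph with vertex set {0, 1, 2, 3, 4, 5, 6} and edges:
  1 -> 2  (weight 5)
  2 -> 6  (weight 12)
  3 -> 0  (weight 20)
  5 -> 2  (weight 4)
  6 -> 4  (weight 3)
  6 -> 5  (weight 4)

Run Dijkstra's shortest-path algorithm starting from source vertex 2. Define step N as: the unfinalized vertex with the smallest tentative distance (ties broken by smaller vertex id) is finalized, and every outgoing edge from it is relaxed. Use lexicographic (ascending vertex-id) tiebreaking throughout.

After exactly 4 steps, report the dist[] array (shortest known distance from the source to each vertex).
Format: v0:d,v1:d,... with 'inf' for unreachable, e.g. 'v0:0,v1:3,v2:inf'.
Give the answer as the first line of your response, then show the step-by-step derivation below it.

v0:inf,v1:inf,v2:0,v3:inf,v4:15,v5:16,v6:12

step 1: dist = v0:inf,v1:inf,v2:0,v3:inf,v4:inf,v5:inf,v6:12
step 2: dist = v0:inf,v1:inf,v2:0,v3:inf,v4:15,v5:16,v6:12
step 3: dist = v0:inf,v1:inf,v2:0,v3:inf,v4:15,v5:16,v6:12
step 4: dist = v0:inf,v1:inf,v2:0,v3:inf,v4:15,v5:16,v6:12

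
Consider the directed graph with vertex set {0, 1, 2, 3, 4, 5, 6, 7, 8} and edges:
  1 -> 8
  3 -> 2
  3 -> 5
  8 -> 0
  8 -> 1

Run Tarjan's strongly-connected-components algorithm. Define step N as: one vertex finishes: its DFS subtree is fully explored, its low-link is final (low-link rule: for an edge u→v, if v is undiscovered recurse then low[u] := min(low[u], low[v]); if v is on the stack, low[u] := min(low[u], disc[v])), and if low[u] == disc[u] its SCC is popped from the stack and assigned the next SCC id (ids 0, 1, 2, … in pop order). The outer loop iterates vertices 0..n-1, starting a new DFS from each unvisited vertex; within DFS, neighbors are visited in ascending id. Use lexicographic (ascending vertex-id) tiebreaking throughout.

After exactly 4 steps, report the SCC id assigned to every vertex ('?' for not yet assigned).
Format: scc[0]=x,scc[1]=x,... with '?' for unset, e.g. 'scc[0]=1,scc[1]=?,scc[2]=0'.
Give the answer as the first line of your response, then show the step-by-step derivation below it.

scc[0]=0,scc[1]=1,scc[2]=2,scc[3]=?,scc[4]=?,scc[5]=?,scc[6]=?,scc[7]=?,scc[8]=1

step 1: low=(low[0]=0,low[1]=?,low[2]=?,low[3]=?,low[4]=?,low[5]=?,low[6]=?,low[7]=?,low[8]=?); scc=(scc[0]=0,scc[1]=?,scc[2]=?,scc[3]=?,scc[4]=?,scc[5]=?,scc[6]=?,scc[7]=?,scc[8]=?)
step 2: low=(low[0]=0,low[1]=1,low[2]=?,low[3]=?,low[4]=?,low[5]=?,low[6]=?,low[7]=?,low[8]=1); scc=(scc[0]=0,scc[1]=?,scc[2]=?,scc[3]=?,scc[4]=?,scc[5]=?,scc[6]=?,scc[7]=?,scc[8]=?)
step 3: low=(low[0]=0,low[1]=1,low[2]=?,low[3]=?,low[4]=?,low[5]=?,low[6]=?,low[7]=?,low[8]=1); scc=(scc[0]=0,scc[1]=1,scc[2]=?,scc[3]=?,scc[4]=?,scc[5]=?,scc[6]=?,scc[7]=?,scc[8]=1)
step 4: low=(low[0]=0,low[1]=1,low[2]=3,low[3]=?,low[4]=?,low[5]=?,low[6]=?,low[7]=?,low[8]=1); scc=(scc[0]=0,scc[1]=1,scc[2]=2,scc[3]=?,scc[4]=?,scc[5]=?,scc[6]=?,scc[7]=?,scc[8]=1)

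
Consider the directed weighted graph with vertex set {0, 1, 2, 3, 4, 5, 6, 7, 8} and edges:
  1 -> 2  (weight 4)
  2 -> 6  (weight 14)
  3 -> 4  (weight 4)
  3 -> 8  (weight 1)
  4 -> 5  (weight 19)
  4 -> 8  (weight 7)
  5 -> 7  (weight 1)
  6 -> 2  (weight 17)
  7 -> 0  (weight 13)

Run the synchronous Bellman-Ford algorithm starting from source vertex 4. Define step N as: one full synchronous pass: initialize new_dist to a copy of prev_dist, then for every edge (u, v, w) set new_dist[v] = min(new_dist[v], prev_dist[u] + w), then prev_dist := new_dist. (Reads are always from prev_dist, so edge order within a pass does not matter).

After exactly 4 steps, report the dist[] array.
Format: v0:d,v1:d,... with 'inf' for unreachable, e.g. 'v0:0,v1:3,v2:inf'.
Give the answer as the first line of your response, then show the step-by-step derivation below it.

v0:33,v1:inf,v2:inf,v3:inf,v4:0,v5:19,v6:inf,v7:20,v8:7

step 1: dist = v0:inf,v1:inf,v2:inf,v3:inf,v4:0,v5:19,v6:inf,v7:inf,v8:7
step 2: dist = v0:inf,v1:inf,v2:inf,v3:inf,v4:0,v5:19,v6:inf,v7:20,v8:7
step 3: dist = v0:33,v1:inf,v2:inf,v3:inf,v4:0,v5:19,v6:inf,v7:20,v8:7
step 4: dist = v0:33,v1:inf,v2:inf,v3:inf,v4:0,v5:19,v6:inf,v7:20,v8:7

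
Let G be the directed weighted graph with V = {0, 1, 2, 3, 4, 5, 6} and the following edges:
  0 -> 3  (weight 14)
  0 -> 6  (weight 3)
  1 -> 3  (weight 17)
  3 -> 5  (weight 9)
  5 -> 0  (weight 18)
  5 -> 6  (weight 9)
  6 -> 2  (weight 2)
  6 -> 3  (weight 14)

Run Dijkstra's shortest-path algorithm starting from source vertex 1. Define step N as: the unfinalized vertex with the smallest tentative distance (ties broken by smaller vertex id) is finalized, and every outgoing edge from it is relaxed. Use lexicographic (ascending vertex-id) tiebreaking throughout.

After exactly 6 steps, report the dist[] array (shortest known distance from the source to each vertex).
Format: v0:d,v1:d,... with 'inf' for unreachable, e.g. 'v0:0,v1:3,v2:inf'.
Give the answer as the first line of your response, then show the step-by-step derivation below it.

v0:44,v1:0,v2:37,v3:17,v4:inf,v5:26,v6:35

step 1: dist = v0:inf,v1:0,v2:inf,v3:17,v4:inf,v5:inf,v6:inf
step 2: dist = v0:inf,v1:0,v2:inf,v3:17,v4:inf,v5:26,v6:inf
step 3: dist = v0:44,v1:0,v2:inf,v3:17,v4:inf,v5:26,v6:35
step 4: dist = v0:44,v1:0,v2:37,v3:17,v4:inf,v5:26,v6:35
step 5: dist = v0:44,v1:0,v2:37,v3:17,v4:inf,v5:26,v6:35
step 6: dist = v0:44,v1:0,v2:37,v3:17,v4:inf,v5:26,v6:35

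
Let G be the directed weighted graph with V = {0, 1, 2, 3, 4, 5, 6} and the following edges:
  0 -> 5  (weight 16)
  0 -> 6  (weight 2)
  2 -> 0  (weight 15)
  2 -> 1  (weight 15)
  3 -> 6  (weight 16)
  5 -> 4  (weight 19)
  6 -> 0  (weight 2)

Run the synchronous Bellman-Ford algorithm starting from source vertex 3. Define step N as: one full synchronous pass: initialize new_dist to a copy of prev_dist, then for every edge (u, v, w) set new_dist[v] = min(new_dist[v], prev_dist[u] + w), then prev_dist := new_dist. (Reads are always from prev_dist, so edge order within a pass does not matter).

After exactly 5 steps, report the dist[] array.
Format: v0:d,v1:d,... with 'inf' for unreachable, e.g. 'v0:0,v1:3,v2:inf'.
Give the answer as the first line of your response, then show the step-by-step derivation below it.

v0:18,v1:inf,v2:inf,v3:0,v4:53,v5:34,v6:16

step 1: dist = v0:inf,v1:inf,v2:inf,v3:0,v4:inf,v5:inf,v6:16
step 2: dist = v0:18,v1:inf,v2:inf,v3:0,v4:inf,v5:inf,v6:16
step 3: dist = v0:18,v1:inf,v2:inf,v3:0,v4:inf,v5:34,v6:16
step 4: dist = v0:18,v1:inf,v2:inf,v3:0,v4:53,v5:34,v6:16
step 5: dist = v0:18,v1:inf,v2:inf,v3:0,v4:53,v5:34,v6:16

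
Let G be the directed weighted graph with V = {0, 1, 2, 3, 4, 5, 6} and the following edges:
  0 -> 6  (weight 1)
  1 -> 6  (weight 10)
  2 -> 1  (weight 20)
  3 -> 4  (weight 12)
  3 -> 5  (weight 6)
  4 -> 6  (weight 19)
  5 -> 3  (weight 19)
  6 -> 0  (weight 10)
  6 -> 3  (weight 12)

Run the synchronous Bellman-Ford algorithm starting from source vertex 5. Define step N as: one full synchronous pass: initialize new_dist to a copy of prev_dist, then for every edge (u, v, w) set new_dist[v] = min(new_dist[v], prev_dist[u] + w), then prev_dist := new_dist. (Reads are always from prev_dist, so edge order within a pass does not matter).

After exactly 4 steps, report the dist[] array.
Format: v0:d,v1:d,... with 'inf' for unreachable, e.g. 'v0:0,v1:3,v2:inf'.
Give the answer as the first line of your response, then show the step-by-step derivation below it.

v0:60,v1:inf,v2:inf,v3:19,v4:31,v5:0,v6:50

step 1: dist = v0:inf,v1:inf,v2:inf,v3:19,v4:inf,v5:0,v6:inf
step 2: dist = v0:inf,v1:inf,v2:inf,v3:19,v4:31,v5:0,v6:inf
step 3: dist = v0:inf,v1:inf,v2:inf,v3:19,v4:31,v5:0,v6:50
step 4: dist = v0:60,v1:inf,v2:inf,v3:19,v4:31,v5:0,v6:50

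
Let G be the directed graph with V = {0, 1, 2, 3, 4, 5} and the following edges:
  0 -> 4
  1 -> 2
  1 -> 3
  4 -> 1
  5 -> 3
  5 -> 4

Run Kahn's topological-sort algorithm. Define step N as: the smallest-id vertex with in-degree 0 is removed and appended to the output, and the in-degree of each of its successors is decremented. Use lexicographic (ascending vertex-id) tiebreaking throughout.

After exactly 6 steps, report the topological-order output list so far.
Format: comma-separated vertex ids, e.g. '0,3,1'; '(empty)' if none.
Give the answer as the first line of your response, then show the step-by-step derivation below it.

0,5,4,1,2,3

step 1: output 0; order=[0]; indeg=(0,1,1,2,1,0)
step 2: output 5; order=[0,5]; indeg=(0,1,1,1,0,0)
step 3: output 4; order=[0,5,4]; indeg=(0,0,1,1,0,0)
step 4: output 1; order=[0,5,4,1]; indeg=(0,0,0,0,0,0)
step 5: output 2; order=[0,5,4,1,2]; indeg=(0,0,0,0,0,0)
step 6: output 3; order=[0,5,4,1,2,3]; indeg=(0,0,0,0,0,0)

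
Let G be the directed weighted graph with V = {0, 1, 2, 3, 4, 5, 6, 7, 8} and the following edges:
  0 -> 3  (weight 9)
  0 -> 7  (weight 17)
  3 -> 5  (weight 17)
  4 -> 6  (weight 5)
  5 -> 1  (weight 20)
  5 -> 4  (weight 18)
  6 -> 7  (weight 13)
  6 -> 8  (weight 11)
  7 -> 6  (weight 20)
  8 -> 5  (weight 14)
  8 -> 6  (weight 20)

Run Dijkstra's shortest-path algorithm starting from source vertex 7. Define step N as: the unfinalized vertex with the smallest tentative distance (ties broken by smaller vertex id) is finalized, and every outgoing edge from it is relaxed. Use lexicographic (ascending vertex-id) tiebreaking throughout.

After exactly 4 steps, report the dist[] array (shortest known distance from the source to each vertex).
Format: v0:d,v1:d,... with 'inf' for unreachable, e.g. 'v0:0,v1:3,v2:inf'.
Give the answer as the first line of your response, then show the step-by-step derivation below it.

v0:inf,v1:65,v2:inf,v3:inf,v4:63,v5:45,v6:20,v7:0,v8:31

step 1: dist = v0:inf,v1:inf,v2:inf,v3:inf,v4:inf,v5:inf,v6:20,v7:0,v8:inf
step 2: dist = v0:inf,v1:inf,v2:inf,v3:inf,v4:inf,v5:inf,v6:20,v7:0,v8:31
step 3: dist = v0:inf,v1:inf,v2:inf,v3:inf,v4:inf,v5:45,v6:20,v7:0,v8:31
step 4: dist = v0:inf,v1:65,v2:inf,v3:inf,v4:63,v5:45,v6:20,v7:0,v8:31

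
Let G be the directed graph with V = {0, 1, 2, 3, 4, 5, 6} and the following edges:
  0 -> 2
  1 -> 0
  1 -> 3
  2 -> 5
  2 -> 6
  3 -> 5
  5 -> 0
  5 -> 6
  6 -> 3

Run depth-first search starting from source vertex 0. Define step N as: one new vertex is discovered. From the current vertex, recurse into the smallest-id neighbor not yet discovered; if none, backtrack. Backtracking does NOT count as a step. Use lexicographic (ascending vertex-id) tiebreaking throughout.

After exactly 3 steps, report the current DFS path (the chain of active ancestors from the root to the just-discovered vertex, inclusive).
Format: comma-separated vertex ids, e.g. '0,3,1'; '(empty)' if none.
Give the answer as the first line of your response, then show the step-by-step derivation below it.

0,2,5

step 1: discover 0; path=0; order=0
step 2: discover 2; path=0>2; order=0,2
step 3: discover 5; path=0>2>5; order=0,2,5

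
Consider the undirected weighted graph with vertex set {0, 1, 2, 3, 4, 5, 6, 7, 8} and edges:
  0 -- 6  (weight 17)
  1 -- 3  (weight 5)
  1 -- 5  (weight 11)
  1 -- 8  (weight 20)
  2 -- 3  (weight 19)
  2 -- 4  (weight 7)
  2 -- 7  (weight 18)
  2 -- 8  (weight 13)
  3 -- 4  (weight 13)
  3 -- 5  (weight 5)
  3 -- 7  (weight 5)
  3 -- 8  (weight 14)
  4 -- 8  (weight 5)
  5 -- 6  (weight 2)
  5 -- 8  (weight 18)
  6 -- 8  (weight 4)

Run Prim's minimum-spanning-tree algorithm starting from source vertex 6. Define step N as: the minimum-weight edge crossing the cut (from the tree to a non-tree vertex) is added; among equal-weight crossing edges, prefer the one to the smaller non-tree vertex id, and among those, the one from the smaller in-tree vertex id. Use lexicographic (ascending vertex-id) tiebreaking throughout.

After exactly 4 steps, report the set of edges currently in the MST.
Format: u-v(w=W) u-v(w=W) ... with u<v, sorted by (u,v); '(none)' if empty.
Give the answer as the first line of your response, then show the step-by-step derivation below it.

1-3(w=5) 3-5(w=5) 5-6(w=2) 6-8(w=4)

step 1: add edge 5-6 (w=2); MST = {5-6(w=2)}
step 2: add edge 6-8 (w=4); MST = {5-6(w=2) 6-8(w=4)}
step 3: add edge 3-5 (w=5); MST = {3-5(w=5) 5-6(w=2) 6-8(w=4)}
step 4: add edge 1-3 (w=5); MST = {1-3(w=5) 3-5(w=5) 5-6(w=2) 6-8(w=4)}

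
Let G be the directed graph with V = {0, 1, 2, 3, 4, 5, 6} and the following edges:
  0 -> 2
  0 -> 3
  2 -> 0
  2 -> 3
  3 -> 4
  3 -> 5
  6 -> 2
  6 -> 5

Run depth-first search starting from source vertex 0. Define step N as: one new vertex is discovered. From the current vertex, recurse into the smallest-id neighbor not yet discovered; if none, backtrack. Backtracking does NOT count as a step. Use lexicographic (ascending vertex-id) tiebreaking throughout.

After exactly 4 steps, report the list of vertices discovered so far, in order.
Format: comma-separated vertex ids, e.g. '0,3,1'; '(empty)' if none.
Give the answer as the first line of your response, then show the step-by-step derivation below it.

0,2,3,4

step 1: discover 0; path=0; order=0
step 2: discover 2; path=0>2; order=0,2
step 3: discover 3; path=0>2>3; order=0,2,3
step 4: discover 4; path=0>2>3>4; order=0,2,3,4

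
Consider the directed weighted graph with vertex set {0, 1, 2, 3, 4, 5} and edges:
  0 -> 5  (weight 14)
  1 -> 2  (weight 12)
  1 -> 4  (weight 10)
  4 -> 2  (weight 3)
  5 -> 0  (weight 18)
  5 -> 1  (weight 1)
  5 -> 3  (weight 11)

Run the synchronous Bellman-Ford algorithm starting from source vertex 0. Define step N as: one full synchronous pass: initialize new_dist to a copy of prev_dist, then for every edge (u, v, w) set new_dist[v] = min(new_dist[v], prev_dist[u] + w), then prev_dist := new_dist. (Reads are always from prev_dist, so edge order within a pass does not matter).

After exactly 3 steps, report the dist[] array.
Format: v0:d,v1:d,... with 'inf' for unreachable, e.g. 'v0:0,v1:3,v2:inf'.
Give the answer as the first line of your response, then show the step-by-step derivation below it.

v0:0,v1:15,v2:27,v3:25,v4:25,v5:14

step 1: dist = v0:0,v1:inf,v2:inf,v3:inf,v4:inf,v5:14
step 2: dist = v0:0,v1:15,v2:inf,v3:25,v4:inf,v5:14
step 3: dist = v0:0,v1:15,v2:27,v3:25,v4:25,v5:14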